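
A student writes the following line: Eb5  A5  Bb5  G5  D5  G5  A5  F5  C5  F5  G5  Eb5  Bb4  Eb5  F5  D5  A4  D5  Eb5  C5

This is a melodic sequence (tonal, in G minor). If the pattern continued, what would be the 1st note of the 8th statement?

With 4-note cells, note 1 of each statement runs Eb5, D5, C5, Bb4, A4.
Each moves down a 2nd. Continuing: G4 → F4 → Eb4.

Eb4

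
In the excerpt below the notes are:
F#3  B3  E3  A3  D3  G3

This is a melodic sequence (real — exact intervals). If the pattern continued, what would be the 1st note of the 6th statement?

Ab2

The unit is 2 notes. Position-1 pitches of the 3 shown cells: F#3, E3, D3.
Each moves down a 2nd. Continuing: C3 → Bb2 → Ab2.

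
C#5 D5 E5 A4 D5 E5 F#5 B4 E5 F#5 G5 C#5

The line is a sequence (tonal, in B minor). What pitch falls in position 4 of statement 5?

The unit is 4 notes. Position-4 pitches of the 3 shown cells: A4, B4, C#5.
Extending up a 2nd: D5 → E5.

E5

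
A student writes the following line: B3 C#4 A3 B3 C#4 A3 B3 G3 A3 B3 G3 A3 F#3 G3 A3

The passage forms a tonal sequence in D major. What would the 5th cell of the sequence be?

E3 F#3 D3 E3 F#3

Taking 5-note groups, the heads are B3, A3, G3: the pattern moves down a 2nd.
Extending down a 2nd: F#3 → E3.
Statement 5 starts on E3 and keeps the same diatonic contour: E3 F#3 D3 E3 F#3.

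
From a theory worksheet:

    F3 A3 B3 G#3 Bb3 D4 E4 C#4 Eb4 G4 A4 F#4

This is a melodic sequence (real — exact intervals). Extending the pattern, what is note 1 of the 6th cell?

Grouping in 4s, the 1st note of each cell is F3, Bb3, Eb4.
Extending up a 4th: Ab4 → Db5 → Gb5.

Gb5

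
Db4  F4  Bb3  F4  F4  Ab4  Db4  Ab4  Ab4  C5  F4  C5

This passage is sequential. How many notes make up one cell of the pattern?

Try groups of 4 (3 cells in 12 notes):
Db4 F4 Bb3 F4 | F4 Ab4 Db4 Ab4 | Ab4 C5 F4 C5
Each cell is the previous one up a 3rd — so the unit is 4 notes.

4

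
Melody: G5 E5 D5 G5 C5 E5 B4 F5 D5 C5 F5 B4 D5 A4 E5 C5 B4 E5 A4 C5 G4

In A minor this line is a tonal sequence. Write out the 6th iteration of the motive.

B4 G4 F4 B4 E4 G4 D4

The 7-note cells begin on G5, F5, E5 — each down a 2nd from the last.
Continuing the starts: D5 → C5 → B4.
Statement 6 starts on B4 and keeps the same diatonic contour: B4 G4 F4 B4 E4 G4 D4.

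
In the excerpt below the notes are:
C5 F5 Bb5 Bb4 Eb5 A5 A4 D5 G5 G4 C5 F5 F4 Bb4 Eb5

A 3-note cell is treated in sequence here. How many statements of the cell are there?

5

15 notes in groups of 3 gives 15/3 = 5 statements.
Starts: C5, Bb4, A4, G4, F4 — each down a 2nd.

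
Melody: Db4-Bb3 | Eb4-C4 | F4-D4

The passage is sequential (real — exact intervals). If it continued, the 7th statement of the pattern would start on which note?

With a 2-note motive the entries are Db4, Eb4, F4, each up a 2nd from the previous.
Continuing: G4 → A4 → B4 → C#5. Statement 7 starts on C#5.

C#5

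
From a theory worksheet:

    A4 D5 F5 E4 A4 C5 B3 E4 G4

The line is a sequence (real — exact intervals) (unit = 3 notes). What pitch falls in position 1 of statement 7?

The unit is 3 notes. Position-1 pitches of the 3 shown cells: A4, E4, B3.
Carrying that down a 4th forward: F#3 → C#3 → G#2 → D#2.

D#2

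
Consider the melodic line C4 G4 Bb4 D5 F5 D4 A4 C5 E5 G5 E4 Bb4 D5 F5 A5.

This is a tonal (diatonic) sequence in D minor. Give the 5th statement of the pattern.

Taking 5-note groups, the heads are C4, D4, E4: the pattern moves up a 2nd.
Carrying on: F4 → G4.
So cell 5 is G4 D5 F5 A5 C6.

G4 D5 F5 A5 C6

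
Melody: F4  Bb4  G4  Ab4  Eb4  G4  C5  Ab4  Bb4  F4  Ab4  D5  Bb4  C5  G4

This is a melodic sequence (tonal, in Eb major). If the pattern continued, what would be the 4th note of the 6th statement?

The unit is 5 notes. Position-4 pitches of the 3 shown cells: Ab4, Bb4, C5.
Each moves up a 2nd. Continuing: D5 → Eb5 → F5.

F5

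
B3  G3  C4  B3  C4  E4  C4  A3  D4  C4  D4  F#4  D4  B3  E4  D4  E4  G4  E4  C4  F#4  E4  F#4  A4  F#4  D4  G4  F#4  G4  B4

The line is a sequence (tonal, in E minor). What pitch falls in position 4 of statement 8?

The unit is 6 notes. Position-4 pitches of the 5 shown cells: B3, C4, D4, E4, F#4.
Extending up a 2nd: G4 → A4 → B4.

B4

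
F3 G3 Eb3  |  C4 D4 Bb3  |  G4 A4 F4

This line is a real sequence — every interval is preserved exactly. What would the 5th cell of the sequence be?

With a 3-note motive the entries are F3, C4, G4, each up a 5th from the previous.
Carrying on: D5 → A5.
From A5 the exact shape gives A5 B5 G5.

A5 B5 G5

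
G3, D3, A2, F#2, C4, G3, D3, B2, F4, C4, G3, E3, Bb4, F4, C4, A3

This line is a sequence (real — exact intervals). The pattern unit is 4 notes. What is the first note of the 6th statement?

Taking 4-note groups, the heads are G3, C4, F4, Bb4: the pattern moves up a 4th.
Extending the heads up a 4th: Eb5 → Ab5.

Ab5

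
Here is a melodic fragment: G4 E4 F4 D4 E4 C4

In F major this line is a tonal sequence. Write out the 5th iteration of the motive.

C4 A3

With a 2-note motive the entries are G4, F4, E4, each down a 2nd from the previous.
Carrying on: D4 → C4.
Statement 5 starts on C4 and keeps the same diatonic contour: C4 A3.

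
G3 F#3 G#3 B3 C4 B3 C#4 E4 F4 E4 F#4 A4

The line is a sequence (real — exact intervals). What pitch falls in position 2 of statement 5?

With 4-note cells, note 2 of each statement runs F#3, B3, E4.
Carrying that up a 4th forward: A4 → D5.

D5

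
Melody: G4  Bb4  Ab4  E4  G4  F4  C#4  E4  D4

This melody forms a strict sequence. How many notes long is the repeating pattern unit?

3

Try groups of 3 (3 cells in 9 notes):
G4 Bb4 Ab4 | E4 G4 F4 | C#4 E4 D4
Each cell is the previous one down a 3rd — so the unit is 3 notes.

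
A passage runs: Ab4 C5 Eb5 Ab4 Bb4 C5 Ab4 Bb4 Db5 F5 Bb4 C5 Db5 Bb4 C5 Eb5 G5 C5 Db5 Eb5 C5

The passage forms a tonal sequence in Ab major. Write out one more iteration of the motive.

Db5 F5 Ab5 Db5 Eb5 F5 Db5

With a 7-note motive the entries are Ab4, Bb4, C5, each up a 2nd from the previous.
Statement 4 starts on Db5 and keeps the same diatonic contour: Db5 F5 Ab5 Db5 Eb5 F5 Db5.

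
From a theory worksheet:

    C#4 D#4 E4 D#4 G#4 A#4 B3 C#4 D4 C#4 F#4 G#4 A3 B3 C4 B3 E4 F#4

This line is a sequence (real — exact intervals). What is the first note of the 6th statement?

The 6-note cells begin on C#4, B3, A3 — each down a 2nd from the last.
Extending the heads down a 2nd: G3 → F3 → Eb3.

Eb3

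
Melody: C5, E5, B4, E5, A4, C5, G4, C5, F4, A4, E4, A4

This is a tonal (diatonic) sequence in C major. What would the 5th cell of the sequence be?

With a 4-note motive the entries are C5, A4, F4, each down a 3rd from the previous.
Continuing the starts: D4 → B3.
From B3 the diatonic shape gives B3 D4 A3 D4.

B3 D4 A3 D4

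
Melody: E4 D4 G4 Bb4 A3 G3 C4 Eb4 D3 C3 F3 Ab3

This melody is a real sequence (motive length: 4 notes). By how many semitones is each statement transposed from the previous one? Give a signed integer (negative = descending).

Unit = 4 notes; the statements start on E4, A3, D3, moving down a 5th each time.
Counting half-steps from E4 to A3: -7.

-7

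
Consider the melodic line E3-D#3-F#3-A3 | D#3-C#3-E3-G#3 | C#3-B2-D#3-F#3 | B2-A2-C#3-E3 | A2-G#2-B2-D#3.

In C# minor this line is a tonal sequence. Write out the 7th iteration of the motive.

Taking 4-note groups, the heads are E3, D#3, C#3, B2, A2: the pattern moves down a 2nd.
Continuing the starts: G#2 → F#2.
Statement 7 starts on F#2 and keeps the same diatonic contour: F#2 E2 G#2 B2.

F#2 E2 G#2 B2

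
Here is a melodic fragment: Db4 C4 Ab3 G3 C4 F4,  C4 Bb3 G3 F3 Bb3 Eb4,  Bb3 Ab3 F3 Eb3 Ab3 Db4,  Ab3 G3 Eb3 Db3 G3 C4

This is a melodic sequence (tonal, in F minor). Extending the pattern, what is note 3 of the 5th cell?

Db3

Grouping in 6s, the 3rd note of each cell is Ab3, G3, F3, Eb3.
Each moves down a 2nd; the next is Db3.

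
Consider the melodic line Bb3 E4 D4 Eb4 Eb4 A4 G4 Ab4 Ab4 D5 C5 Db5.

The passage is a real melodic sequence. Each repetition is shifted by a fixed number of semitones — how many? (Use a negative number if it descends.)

5

Taking 4-note groups, the heads are Bb3, Eb4, Ab4: the pattern moves up a 4th.
Bb3 to Eb4 spans +5 semitones.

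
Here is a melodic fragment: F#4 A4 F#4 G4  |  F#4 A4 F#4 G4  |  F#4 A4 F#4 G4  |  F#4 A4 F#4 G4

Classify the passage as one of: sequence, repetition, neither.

repetition

Each 4-note cell is identical (F#4 A4 F#4 G4), restated at the same pitch.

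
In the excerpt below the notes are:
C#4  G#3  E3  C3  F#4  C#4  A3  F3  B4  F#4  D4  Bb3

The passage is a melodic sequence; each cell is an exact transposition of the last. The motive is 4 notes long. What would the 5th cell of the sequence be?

Taking 4-note groups, the heads are C#4, F#4, B4: the pattern moves up a 4th.
Carrying on: E5 → A5.
So cell 5 is A5 E5 C5 Ab4.

A5 E5 C5 Ab4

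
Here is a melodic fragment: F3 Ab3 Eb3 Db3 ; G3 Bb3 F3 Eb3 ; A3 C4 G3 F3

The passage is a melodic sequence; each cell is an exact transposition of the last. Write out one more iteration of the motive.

B3 D4 A3 G3

Unit = 4 notes; the statements start on F3, G3, A3, moving up a 2nd each time.
Statement 4 starts on B3 and keeps the same exact contour: B3 D4 A3 G3.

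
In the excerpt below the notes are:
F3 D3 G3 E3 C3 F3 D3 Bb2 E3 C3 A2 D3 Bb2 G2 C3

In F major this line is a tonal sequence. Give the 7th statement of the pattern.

G2 E2 A2

Unit = 3 notes; the statements start on F3, E3, D3, C3, Bb2, moving down a 2nd each time.
Continuing the starts: A2 → G2.
Statement 7 starts on G2 and keeps the same diatonic contour: G2 E2 A2.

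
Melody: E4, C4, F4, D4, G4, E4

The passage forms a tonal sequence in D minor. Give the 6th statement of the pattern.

With a 2-note motive the entries are E4, F4, G4, each up a 2nd from the previous.
Carrying on: A4 → Bb4 → C5.
So cell 6 is C5 A4.

C5 A4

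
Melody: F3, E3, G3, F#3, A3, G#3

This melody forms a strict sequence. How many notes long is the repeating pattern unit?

2

6 notes total. Splitting into 3 groups of 2:
F3 E3 | G3 F#3 | A3 G#3
Each cell is the previous one up a 2nd — so the unit is 2 notes.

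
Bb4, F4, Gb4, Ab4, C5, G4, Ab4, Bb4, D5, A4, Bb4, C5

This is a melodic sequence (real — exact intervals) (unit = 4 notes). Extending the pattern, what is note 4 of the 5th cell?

Grouping in 4s, the 4th note of each cell is Ab4, Bb4, C5.
Each moves up a 2nd. Continuing: D5 → E5.

E5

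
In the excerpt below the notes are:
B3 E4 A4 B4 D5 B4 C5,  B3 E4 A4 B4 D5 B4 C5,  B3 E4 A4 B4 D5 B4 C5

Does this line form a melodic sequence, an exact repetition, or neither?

Each 7-note cell is identical (B3 E4 A4 B4 D5 B4 C5), restated at the same pitch.

repetition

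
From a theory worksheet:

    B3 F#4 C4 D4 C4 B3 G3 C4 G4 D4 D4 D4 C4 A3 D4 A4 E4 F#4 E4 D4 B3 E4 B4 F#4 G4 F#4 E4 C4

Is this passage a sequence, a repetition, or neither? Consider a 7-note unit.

Note 4 of cell 2 is D4; if this were a sequence it would be E4. No unit length gives a consistent transposition pattern.

neither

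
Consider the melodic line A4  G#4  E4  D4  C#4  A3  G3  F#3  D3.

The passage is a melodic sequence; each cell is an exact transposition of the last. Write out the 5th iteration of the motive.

F2 E2 C2

Unit = 3 notes; the statements start on A4, D4, G3, moving down a 5th each time.
Carrying on: C3 → F2.
Statement 5 starts on F2 and keeps the same exact contour: F2 E2 C2.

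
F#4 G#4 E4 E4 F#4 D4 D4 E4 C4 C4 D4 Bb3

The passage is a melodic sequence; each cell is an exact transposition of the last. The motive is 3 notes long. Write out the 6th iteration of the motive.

With a 3-note motive the entries are F#4, E4, D4, C4, each down a 2nd from the previous.
Extending down a 2nd: Bb3 → Ab3.
So cell 6 is Ab3 Bb3 Gb3.

Ab3 Bb3 Gb3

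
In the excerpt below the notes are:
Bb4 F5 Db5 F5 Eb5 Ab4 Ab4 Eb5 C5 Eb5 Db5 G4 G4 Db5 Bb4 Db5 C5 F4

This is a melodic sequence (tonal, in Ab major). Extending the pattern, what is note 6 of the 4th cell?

The unit is 6 notes. Position-6 pitches of the 3 shown cells: Ab4, G4, F4.
Each moves down a 2nd; the next is Eb4.

Eb4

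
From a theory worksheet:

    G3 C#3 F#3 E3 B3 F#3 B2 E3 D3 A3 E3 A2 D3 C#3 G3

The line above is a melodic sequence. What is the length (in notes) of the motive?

5

There are 15 notes; a 5-note unit gives 3 cells:
G3 C#3 F#3 E3 B3 | F#3 B2 E3 D3 A3 | E3 A2 D3 C#3 G3
That's a consistent down a 2nd shift per cell, and no other grouping gives one.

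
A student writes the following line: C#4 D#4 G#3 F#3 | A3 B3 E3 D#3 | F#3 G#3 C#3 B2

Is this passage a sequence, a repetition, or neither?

Each 4-note cell is the previous one transposed down a 3rd.

sequence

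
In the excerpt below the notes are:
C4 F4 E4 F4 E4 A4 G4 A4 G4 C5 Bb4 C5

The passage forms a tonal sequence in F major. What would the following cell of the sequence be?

With a 4-note motive the entries are C4, E4, G4, each up a 3rd from the previous.
Statement 4 starts on Bb4 and keeps the same diatonic contour: Bb4 E5 D5 E5.

Bb4 E5 D5 E5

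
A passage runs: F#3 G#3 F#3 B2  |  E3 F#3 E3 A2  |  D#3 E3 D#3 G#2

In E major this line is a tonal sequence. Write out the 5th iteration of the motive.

Taking 4-note groups, the heads are F#3, E3, D#3: the pattern moves down a 2nd.
Carrying on: C#3 → B2.
So cell 5 is B2 C#3 B2 E2.

B2 C#3 B2 E2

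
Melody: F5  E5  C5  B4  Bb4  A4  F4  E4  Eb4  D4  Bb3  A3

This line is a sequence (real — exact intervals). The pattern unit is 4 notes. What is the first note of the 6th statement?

Gb2

The 4-note cells begin on F5, Bb4, Eb4 — each down a 5th from the last.
Extending the heads down a 5th: Ab3 → Db3 → Gb2.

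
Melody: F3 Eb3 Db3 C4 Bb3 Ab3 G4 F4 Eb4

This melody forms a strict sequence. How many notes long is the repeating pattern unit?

3

Try groups of 3 (3 cells in 9 notes):
F3 Eb3 Db3 | C4 Bb3 Ab3 | G4 F4 Eb4
Each cell is the previous one up a 5th — so the unit is 3 notes.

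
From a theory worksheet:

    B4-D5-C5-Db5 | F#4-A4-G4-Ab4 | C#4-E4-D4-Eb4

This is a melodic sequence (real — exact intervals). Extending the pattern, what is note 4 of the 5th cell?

The unit is 4 notes. Position-4 pitches of the 3 shown cells: Db5, Ab4, Eb4.
Extending down a 4th: Bb3 → F3.

F3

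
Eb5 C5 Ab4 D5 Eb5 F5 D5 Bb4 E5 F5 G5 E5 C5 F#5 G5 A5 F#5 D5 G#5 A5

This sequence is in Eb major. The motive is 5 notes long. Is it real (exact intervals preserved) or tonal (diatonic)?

Each cell has the same semitone pattern (-3, -4, 6, 1) — intervals are preserved exactly.
And E5 lies outside Eb major, so the sequence is real rather than tonal.

real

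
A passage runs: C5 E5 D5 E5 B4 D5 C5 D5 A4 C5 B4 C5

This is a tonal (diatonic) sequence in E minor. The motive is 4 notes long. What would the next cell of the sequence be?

G4 B4 A4 B4

The 4-note cells begin on C5, B4, A4 — each down a 2nd from the last.
From G4 the diatonic shape gives G4 B4 A4 B4.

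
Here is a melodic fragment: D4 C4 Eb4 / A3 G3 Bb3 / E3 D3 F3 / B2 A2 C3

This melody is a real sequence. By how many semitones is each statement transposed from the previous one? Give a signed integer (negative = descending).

Taking 3-note groups, the heads are D4, A3, E3, B2: the pattern moves down a 4th.
D4→A3 is 57 − 62 = -5 semitones.

-5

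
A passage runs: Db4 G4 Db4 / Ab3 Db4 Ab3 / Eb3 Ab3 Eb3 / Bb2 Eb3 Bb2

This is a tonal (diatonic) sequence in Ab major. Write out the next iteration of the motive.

The 3-note cells begin on Db4, Ab3, Eb3, Bb2 — each down a 4th from the last.
From F2 the diatonic shape gives F2 Bb2 F2.

F2 Bb2 F2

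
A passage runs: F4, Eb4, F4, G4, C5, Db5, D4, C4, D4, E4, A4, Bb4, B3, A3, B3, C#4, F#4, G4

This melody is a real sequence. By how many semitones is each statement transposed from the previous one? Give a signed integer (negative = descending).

Unit = 6 notes; the statements start on F4, D4, B3, moving down a 3rd each time.
Counting half-steps from F4 to D4: -3.

-3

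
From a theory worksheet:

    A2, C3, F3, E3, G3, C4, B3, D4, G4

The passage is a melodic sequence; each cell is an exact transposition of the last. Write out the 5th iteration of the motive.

C#5 E5 A5

The 3-note cells begin on A2, E3, B3 — each up a 5th from the last.
Extending up a 5th: F#4 → C#5.
So cell 5 is C#5 E5 A5.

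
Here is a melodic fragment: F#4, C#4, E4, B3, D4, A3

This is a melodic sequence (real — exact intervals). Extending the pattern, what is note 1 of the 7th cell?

Grouping in 2s, the 1st note of each cell is F#4, E4, D4.
Carrying that down a 2nd forward: C4 → Bb3 → Ab3 → Gb3.

Gb3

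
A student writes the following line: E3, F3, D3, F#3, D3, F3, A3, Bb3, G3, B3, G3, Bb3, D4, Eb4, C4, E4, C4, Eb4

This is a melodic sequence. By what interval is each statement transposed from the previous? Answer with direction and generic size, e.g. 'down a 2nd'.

up a 4th

Unit = 6 notes; the statements start on E3, A3, D4, moving up a 4th each time.
From E3 to A3: up a 4th.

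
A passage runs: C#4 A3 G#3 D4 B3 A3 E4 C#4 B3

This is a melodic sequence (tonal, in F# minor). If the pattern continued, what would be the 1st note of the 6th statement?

The unit is 3 notes. Position-1 pitches of the 3 shown cells: C#4, D4, E4.
Each moves up a 2nd. Continuing: F#4 → G#4 → A4.

A4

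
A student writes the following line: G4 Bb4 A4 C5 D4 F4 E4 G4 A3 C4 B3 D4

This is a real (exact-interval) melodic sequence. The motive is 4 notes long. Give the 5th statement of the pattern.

Unit = 4 notes; the statements start on G4, D4, A3, moving down a 4th each time.
Extending down a 4th: E3 → B2.
So cell 5 is B2 D3 C#3 E3.

B2 D3 C#3 E3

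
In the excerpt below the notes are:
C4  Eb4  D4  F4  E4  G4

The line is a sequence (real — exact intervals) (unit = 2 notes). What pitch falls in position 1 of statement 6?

A#4

Grouping in 2s, the 1st note of each cell is C4, D4, E4.
Carrying that up a 2nd forward: F#4 → G#4 → A#4.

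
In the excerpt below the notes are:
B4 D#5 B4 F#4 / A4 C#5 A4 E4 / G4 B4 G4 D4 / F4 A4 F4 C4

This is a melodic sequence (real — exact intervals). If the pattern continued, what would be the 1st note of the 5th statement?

Eb4

With 4-note cells, note 1 of each statement runs B4, A4, G4, F4.
From F4, down a 2nd gives Eb4.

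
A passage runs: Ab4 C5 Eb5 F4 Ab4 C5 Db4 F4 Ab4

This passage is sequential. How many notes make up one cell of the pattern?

3

9 notes total. Splitting into 3 groups of 3:
Ab4 C5 Eb5 | F4 Ab4 C5 | Db4 F4 Ab4
That's a consistent down a 3rd shift per cell, and no other grouping gives one.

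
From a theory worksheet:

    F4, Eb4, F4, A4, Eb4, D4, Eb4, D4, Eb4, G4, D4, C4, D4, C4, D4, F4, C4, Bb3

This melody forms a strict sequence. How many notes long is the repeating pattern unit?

There are 18 notes; a 6-note unit gives 3 cells:
F4 Eb4 F4 A4 Eb4 D4 | Eb4 D4 Eb4 G4 D4 C4 | D4 C4 D4 F4 C4 Bb3
Each cell is the previous one down a 2nd — so the unit is 6 notes.

6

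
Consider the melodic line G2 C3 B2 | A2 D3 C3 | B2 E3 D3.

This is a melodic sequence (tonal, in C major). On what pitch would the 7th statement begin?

F3

Unit = 3 notes; the statements start on G2, A2, B2, moving up a 2nd each time.
Continuing: C3 → D3 → E3 → F3. Statement 7 starts on F3.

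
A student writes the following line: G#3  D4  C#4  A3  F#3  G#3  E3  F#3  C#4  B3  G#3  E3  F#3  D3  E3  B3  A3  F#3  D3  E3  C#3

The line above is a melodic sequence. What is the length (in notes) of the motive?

There are 21 notes; a 7-note unit gives 3 cells:
G#3 D4 C#4 A3 F#3 G#3 E3 | F#3 C#4 B3 G#3 E3 F#3 D3 | E3 B3 A3 F#3 D3 E3 C#3
That's a consistent down a 2nd shift per cell, and no other grouping gives one.

7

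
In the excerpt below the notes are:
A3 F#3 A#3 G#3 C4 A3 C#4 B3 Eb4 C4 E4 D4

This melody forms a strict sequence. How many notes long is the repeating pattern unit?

Try groups of 4 (3 cells in 12 notes):
A3 F#3 A#3 G#3 | C4 A3 C#4 B3 | Eb4 C4 E4 D4
That's a consistent up a 3rd shift per cell, and no other grouping gives one.

4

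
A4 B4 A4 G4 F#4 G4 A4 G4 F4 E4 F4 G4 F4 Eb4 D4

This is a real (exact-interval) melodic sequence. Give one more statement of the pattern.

Eb4 F4 Eb4 Db4 C4

Unit = 5 notes; the statements start on A4, G4, F4, moving down a 2nd each time.
From Eb4 the exact shape gives Eb4 F4 Eb4 Db4 C4.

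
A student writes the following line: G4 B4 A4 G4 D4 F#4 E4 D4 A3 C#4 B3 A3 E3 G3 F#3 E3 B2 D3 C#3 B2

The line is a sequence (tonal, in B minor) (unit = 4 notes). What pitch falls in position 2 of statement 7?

The unit is 4 notes. Position-2 pitches of the 5 shown cells: B4, F#4, C#4, G3, D3.
Extending down a 4th: A2 → E2.

E2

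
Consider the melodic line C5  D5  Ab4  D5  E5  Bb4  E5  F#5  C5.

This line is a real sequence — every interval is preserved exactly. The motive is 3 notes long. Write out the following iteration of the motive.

Taking 3-note groups, the heads are C5, D5, E5: the pattern moves up a 2nd.
So cell 4 is F#5 G#5 D5.

F#5 G#5 D5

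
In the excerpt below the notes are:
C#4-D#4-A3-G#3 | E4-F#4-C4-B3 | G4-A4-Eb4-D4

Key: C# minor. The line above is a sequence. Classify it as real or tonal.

real

Each cell has the same semitone pattern (2, -6, -1) — intervals are preserved exactly.
And C4 lies outside C# minor, so the sequence is real rather than tonal.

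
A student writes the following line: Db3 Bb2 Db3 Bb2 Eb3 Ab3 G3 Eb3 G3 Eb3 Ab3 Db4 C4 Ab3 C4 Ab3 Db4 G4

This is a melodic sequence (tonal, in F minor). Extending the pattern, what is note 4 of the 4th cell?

Db4

The unit is 6 notes. Position-4 pitches of the 3 shown cells: Bb2, Eb3, Ab3.
Each moves up a 4th; the next is Db4.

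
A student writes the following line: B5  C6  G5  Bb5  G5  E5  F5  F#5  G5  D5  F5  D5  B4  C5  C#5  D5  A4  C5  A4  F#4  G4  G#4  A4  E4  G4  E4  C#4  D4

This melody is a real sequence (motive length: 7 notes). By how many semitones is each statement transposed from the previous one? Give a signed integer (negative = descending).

With a 7-note motive the entries are B5, F#5, C#5, G#4, each down a 4th from the previous.
B5 to F#5 spans -5 semitones.

-5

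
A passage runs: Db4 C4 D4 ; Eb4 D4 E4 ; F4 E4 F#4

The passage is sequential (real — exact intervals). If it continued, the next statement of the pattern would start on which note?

Taking 3-note groups, the heads are Db4, Eb4, F4: the pattern moves up a 2nd.
One more step up a 2nd gives G4.

G4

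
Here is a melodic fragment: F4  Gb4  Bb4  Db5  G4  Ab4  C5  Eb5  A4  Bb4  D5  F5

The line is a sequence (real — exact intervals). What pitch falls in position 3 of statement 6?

Grouping in 4s, the 3rd note of each cell is Bb4, C5, D5.
Each moves up a 2nd. Continuing: E5 → F#5 → G#5.

G#5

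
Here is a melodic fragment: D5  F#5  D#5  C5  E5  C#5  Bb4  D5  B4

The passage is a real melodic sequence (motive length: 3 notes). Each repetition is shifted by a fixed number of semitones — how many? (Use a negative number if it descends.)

-2

The 3-note cells begin on D5, C5, Bb4 — each down a 2nd from the last.
D5→C5 is 72 − 74 = -2 semitones.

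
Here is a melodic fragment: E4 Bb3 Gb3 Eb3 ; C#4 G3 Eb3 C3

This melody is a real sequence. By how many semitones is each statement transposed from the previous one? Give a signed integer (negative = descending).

-3

Unit = 4 notes; the statements start on E4, C#4, moving down a 3rd each time.
E4→C#4 is 61 − 64 = -3 semitones.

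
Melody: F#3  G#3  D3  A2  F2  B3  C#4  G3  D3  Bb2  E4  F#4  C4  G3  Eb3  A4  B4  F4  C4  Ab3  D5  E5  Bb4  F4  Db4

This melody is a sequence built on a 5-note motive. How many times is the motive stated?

25 notes in groups of 5 gives 25/5 = 5 statements.
Starts: F#3, B3, E4, A4, D5 — each up a 4th.

5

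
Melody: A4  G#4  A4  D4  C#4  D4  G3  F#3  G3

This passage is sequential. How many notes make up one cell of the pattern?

There are 9 notes; a 3-note unit gives 3 cells:
A4 G#4 A4 | D4 C#4 D4 | G3 F#3 G3
That's a consistent down a 5th shift per cell, and no other grouping gives one.

3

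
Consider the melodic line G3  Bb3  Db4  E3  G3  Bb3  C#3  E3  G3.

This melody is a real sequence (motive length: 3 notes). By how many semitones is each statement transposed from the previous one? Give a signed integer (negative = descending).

Unit = 3 notes; the statements start on G3, E3, C#3, moving down a 3rd each time.
Counting half-steps from G3 to E3: -3.

-3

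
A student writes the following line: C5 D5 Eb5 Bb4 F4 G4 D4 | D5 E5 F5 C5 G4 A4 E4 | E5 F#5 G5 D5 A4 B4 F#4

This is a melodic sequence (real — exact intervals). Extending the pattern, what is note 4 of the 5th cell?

With 7-note cells, note 4 of each statement runs Bb4, C5, D5.
Each moves up a 2nd. Continuing: E5 → F#5.

F#5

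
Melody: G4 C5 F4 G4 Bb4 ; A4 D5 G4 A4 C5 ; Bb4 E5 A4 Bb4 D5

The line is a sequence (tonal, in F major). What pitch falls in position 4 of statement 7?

F5

Grouping in 5s, the 4th note of each cell is G4, A4, Bb4.
Extending up a 2nd: C5 → D5 → E5 → F5.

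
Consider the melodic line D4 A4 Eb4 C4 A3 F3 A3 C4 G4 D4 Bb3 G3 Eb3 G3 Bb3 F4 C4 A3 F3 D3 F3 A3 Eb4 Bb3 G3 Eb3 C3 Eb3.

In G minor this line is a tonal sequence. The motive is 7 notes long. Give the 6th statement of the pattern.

F3 C4 G3 Eb3 C3 A2 C3

Unit = 7 notes; the statements start on D4, C4, Bb3, A3, moving down a 2nd each time.
Continuing the starts: G3 → F3.
So cell 6 is F3 C4 G3 Eb3 C3 A2 C3.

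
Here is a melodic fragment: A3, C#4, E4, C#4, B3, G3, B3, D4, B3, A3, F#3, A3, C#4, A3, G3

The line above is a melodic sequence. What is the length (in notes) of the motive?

There are 15 notes; a 5-note unit gives 3 cells:
A3 C#4 E4 C#4 B3 | G3 B3 D4 B3 A3 | F#3 A3 C#4 A3 G3
Each cell is the previous one down a 2nd — so the unit is 5 notes.

5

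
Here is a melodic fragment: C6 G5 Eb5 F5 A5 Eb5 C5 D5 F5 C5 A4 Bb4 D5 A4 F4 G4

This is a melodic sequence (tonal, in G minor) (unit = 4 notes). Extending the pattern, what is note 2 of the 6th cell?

With 4-note cells, note 2 of each statement runs G5, Eb5, C5, A4.
Carrying that down a 3rd forward: F4 → D4.

D4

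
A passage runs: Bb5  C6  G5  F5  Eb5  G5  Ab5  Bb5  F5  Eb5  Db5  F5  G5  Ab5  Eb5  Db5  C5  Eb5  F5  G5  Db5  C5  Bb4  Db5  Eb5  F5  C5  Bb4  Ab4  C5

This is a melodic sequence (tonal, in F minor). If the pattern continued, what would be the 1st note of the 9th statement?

The unit is 6 notes. Position-1 pitches of the 5 shown cells: Bb5, Ab5, G5, F5, Eb5.
Each moves down a 2nd. Continuing: Db5 → C5 → Bb4 → Ab4.

Ab4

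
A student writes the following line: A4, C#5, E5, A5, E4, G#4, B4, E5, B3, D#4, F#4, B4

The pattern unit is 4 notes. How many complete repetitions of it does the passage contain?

3

12 notes in groups of 4 gives 12/4 = 3 statements.
Starts: A4, E4, B3 — each down a 4th.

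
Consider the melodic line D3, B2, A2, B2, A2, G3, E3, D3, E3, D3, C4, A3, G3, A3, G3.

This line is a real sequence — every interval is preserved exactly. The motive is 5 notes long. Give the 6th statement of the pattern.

Eb5 C5 Bb4 C5 Bb4

The 5-note cells begin on D3, G3, C4 — each up a 4th from the last.
Continuing the starts: F4 → Bb4 → Eb5.
Statement 6 starts on Eb5 and keeps the same exact contour: Eb5 C5 Bb4 C5 Bb4.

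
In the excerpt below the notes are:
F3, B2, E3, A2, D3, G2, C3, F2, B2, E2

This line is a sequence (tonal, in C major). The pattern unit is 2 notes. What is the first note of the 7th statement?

G2

Taking 2-note groups, the heads are F3, E3, D3, C3, B2: the pattern moves down a 2nd.
Extending the heads down a 2nd: A2 → G2.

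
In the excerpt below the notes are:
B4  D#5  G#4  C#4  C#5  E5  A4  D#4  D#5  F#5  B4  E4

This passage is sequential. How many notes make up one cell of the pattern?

4

Try groups of 4 (3 cells in 12 notes):
B4 D#5 G#4 C#4 | C#5 E5 A4 D#4 | D#5 F#5 B4 E4
That's a consistent up a 2nd shift per cell, and no other grouping gives one.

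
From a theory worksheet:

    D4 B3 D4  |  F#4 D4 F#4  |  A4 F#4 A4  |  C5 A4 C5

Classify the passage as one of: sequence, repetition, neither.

Each 3-note cell is the previous one transposed up a 3rd.

sequence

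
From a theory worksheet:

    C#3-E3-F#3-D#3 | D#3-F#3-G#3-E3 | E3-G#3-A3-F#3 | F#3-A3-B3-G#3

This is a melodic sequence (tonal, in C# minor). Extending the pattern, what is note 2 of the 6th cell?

Grouping in 4s, the 2nd note of each cell is E3, F#3, G#3, A3.
Carrying that up a 2nd forward: B3 → C#4.

C#4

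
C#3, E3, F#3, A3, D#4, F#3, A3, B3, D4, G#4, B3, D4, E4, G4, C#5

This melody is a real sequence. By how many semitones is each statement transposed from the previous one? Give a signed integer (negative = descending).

5

The 5-note cells begin on C#3, F#3, B3 — each up a 4th from the last.
Counting half-steps from C#3 to F#3: 5.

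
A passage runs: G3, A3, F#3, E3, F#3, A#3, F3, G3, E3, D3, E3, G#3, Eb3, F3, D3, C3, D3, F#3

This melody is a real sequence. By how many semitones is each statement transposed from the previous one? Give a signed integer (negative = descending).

With a 6-note motive the entries are G3, F3, Eb3, each down a 2nd from the previous.
Counting half-steps from G3 to F3: -2.

-2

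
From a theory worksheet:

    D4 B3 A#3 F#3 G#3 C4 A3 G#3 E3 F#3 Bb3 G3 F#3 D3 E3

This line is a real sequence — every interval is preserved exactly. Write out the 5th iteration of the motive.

Taking 5-note groups, the heads are D4, C4, Bb3: the pattern moves down a 2nd.
Continuing the starts: Ab3 → Gb3.
Statement 5 starts on Gb3 and keeps the same exact contour: Gb3 Eb3 D3 Bb2 C3.

Gb3 Eb3 D3 Bb2 C3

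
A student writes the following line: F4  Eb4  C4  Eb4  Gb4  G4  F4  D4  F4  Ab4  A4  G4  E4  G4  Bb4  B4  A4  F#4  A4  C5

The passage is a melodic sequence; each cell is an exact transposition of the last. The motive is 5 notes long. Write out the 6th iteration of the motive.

With a 5-note motive the entries are F4, G4, A4, B4, each up a 2nd from the previous.
Extending up a 2nd: C#5 → D#5.
From D#5 the exact shape gives D#5 C#5 A#4 C#5 E5.

D#5 C#5 A#4 C#5 E5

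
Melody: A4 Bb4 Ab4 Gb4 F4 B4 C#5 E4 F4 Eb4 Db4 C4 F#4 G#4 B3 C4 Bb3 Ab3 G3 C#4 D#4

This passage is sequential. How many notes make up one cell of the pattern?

There are 21 notes; a 7-note unit gives 3 cells:
A4 Bb4 Ab4 Gb4 F4 B4 C#5 | E4 F4 Eb4 Db4 C4 F#4 G#4 | B3 C4 Bb3 Ab3 G3 C#4 D#4
Every group is a transposition down a 4th of the one before; no shorter unit works.

7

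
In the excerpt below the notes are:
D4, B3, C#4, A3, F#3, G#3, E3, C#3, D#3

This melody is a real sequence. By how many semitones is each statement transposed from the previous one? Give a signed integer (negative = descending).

Unit = 3 notes; the statements start on D4, A3, E3, moving down a 4th each time.
D4→A3 is 57 − 62 = -5 semitones.

-5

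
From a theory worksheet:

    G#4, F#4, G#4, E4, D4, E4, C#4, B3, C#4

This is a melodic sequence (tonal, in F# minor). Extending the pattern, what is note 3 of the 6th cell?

With 3-note cells, note 3 of each statement runs G#4, E4, C#4.
Carrying that down a 3rd forward: A3 → F#3 → D3.

D3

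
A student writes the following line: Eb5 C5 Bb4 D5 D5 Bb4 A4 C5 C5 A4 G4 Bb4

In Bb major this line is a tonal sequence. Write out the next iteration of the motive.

Bb4 G4 F4 A4

The 4-note cells begin on Eb5, D5, C5 — each down a 2nd from the last.
From Bb4 the diatonic shape gives Bb4 G4 F4 A4.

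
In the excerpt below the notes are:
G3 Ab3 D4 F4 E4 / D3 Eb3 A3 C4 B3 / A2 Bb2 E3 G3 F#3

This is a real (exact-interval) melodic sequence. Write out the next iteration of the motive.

The 5-note cells begin on G3, D3, A2 — each down a 4th from the last.
Statement 4 starts on E2 and keeps the same exact contour: E2 F2 B2 D3 C#3.

E2 F2 B2 D3 C#3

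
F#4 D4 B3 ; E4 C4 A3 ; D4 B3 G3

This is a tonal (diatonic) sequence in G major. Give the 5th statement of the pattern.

B3 G3 E3

With a 3-note motive the entries are F#4, E4, D4, each down a 2nd from the previous.
Continuing the starts: C4 → B3.
Statement 5 starts on B3 and keeps the same diatonic contour: B3 G3 E3.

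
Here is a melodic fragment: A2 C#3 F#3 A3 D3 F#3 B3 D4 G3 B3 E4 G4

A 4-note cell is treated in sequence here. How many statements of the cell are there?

3

12 notes in groups of 4 gives 12/4 = 3 statements.
Starts: A2, D3, G3 — each up a 4th.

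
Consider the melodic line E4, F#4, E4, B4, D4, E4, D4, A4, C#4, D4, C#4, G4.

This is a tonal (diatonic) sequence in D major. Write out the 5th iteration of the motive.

The 4-note cells begin on E4, D4, C#4 — each down a 2nd from the last.
Carrying on: B3 → A3.
Statement 5 starts on A3 and keeps the same diatonic contour: A3 B3 A3 E4.

A3 B3 A3 E4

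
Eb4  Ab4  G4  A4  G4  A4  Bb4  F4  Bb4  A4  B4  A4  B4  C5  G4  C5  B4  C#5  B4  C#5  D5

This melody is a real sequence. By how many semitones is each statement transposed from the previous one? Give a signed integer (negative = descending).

2

With a 7-note motive the entries are Eb4, F4, G4, each up a 2nd from the previous.
Eb4→F4 is 65 − 63 = 2 semitones.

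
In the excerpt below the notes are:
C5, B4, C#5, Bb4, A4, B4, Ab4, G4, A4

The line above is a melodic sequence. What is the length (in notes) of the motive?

3

There are 9 notes; a 3-note unit gives 3 cells:
C5 B4 C#5 | Bb4 A4 B4 | Ab4 G4 A4
Each cell is the previous one down a 2nd — so the unit is 3 notes.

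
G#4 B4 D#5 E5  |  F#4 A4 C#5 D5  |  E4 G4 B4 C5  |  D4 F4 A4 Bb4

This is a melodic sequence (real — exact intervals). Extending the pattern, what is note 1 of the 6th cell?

Grouping in 4s, the 1st note of each cell is G#4, F#4, E4, D4.
Each moves down a 2nd. Continuing: C4 → Bb3.

Bb3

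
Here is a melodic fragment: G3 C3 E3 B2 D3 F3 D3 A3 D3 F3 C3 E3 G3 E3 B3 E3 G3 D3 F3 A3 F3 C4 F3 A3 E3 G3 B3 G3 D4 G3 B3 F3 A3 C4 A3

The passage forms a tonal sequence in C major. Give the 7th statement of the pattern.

With a 7-note motive the entries are G3, A3, B3, C4, D4, each up a 2nd from the previous.
Continuing the starts: E4 → F4.
Statement 7 starts on F4 and keeps the same diatonic contour: F4 B3 D4 A3 C4 E4 C4.

F4 B3 D4 A3 C4 E4 C4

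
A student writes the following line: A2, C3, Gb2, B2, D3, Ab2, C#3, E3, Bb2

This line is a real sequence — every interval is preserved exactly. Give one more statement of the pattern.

With a 3-note motive the entries are A2, B2, C#3, each up a 2nd from the previous.
So cell 4 is D#3 F#3 C3.

D#3 F#3 C3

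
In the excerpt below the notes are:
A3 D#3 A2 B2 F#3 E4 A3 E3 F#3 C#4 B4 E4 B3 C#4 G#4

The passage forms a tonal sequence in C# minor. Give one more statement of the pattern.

F#5 B4 F#4 G#4 D#5

Unit = 5 notes; the statements start on A3, E4, B4, moving up a 5th each time.
Statement 4 starts on F#5 and keeps the same diatonic contour: F#5 B4 F#4 G#4 D#5.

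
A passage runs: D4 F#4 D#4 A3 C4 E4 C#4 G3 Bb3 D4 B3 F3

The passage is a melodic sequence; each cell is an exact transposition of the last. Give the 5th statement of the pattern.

Gb3 Bb3 G3 Db3

The 4-note cells begin on D4, C4, Bb3 — each down a 2nd from the last.
Carrying on: Ab3 → Gb3.
So cell 5 is Gb3 Bb3 G3 Db3.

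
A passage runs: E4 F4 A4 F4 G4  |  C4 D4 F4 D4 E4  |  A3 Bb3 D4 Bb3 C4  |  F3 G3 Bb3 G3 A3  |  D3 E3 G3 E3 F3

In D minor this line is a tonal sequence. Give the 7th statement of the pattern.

Unit = 5 notes; the statements start on E4, C4, A3, F3, D3, moving down a 3rd each time.
Carrying on: Bb2 → G2.
From G2 the diatonic shape gives G2 A2 C3 A2 Bb2.

G2 A2 C3 A2 Bb2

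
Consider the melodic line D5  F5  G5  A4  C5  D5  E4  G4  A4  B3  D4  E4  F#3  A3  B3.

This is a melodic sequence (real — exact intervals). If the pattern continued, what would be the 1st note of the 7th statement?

The unit is 3 notes. Position-1 pitches of the 5 shown cells: D5, A4, E4, B3, F#3.
Carrying that down a 4th forward: C#3 → G#2.

G#2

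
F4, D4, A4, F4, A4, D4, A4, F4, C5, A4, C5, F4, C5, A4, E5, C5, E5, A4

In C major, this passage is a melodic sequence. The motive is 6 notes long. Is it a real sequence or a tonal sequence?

tonal

Every note is diatonic to C major.
Cell 1 has -3 semitones from note 1 to 2, but cell 2 has -4 — the interval quality changes while the contour stays the same, which is the hallmark of a tonal sequence.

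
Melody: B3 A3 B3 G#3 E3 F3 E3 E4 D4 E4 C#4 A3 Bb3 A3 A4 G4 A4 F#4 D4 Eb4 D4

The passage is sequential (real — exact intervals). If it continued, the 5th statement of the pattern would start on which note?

Taking 7-note groups, the heads are B3, E4, A4: the pattern moves up a 4th.
Extending the heads up a 4th: D5 → G5.

G5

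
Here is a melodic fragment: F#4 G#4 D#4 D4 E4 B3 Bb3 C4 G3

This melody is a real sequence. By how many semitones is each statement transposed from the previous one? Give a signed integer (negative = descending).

The 3-note cells begin on F#4, D4, Bb3 — each down a 3rd from the last.
F#4→D4 is 62 − 66 = -4 semitones.

-4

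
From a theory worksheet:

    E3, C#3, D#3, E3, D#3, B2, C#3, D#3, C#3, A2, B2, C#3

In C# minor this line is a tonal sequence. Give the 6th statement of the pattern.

Unit = 4 notes; the statements start on E3, D#3, C#3, moving down a 2nd each time.
Extending down a 2nd: B2 → A2 → G#2.
So cell 6 is G#2 E2 F#2 G#2.

G#2 E2 F#2 G#2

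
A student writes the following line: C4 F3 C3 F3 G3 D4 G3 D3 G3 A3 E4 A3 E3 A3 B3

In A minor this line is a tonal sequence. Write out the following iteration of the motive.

F4 B3 F3 B3 C4

The 5-note cells begin on C4, D4, E4 — each up a 2nd from the last.
Statement 4 starts on F4 and keeps the same diatonic contour: F4 B3 F3 B3 C4.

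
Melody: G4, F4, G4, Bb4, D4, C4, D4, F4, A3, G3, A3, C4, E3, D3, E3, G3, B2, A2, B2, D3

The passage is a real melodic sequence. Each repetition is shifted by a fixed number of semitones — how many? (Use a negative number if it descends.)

-5

With a 4-note motive the entries are G4, D4, A3, E3, B2, each down a 4th from the previous.
Counting half-steps from G4 to D4: -5.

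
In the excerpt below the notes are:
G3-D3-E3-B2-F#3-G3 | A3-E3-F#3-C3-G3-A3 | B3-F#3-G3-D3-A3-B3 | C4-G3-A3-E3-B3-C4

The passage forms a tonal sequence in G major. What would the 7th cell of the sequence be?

Unit = 6 notes; the statements start on G3, A3, B3, C4, moving up a 2nd each time.
Extending up a 2nd: D4 → E4 → F#4.
From F#4 the diatonic shape gives F#4 C4 D4 A3 E4 F#4.

F#4 C4 D4 A3 E4 F#4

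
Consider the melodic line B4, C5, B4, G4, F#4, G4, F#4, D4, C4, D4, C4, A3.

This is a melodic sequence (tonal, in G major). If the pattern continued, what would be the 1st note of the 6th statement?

With 4-note cells, note 1 of each statement runs B4, F#4, C4.
Carrying that down a 4th forward: G3 → D3 → A2.

A2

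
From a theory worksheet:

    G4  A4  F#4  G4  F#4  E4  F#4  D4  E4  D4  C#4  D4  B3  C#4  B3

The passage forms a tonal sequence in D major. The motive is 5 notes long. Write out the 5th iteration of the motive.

With a 5-note motive the entries are G4, E4, C#4, each down a 3rd from the previous.
Extending down a 3rd: A3 → F#3.
From F#3 the diatonic shape gives F#3 G3 E3 F#3 E3.

F#3 G3 E3 F#3 E3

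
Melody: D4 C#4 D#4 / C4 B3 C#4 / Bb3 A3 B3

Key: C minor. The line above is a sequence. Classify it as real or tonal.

Each cell has the same semitone pattern (-1, 2) — intervals are preserved exactly.
And C#4 lies outside C minor, so the sequence is real rather than tonal.

real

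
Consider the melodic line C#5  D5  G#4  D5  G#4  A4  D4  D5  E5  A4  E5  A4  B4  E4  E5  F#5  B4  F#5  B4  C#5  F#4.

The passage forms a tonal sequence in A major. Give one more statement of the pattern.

The 7-note cells begin on C#5, D5, E5 — each up a 2nd from the last.
Statement 4 starts on F#5 and keeps the same diatonic contour: F#5 G#5 C#5 G#5 C#5 D5 G#4.

F#5 G#5 C#5 G#5 C#5 D5 G#4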